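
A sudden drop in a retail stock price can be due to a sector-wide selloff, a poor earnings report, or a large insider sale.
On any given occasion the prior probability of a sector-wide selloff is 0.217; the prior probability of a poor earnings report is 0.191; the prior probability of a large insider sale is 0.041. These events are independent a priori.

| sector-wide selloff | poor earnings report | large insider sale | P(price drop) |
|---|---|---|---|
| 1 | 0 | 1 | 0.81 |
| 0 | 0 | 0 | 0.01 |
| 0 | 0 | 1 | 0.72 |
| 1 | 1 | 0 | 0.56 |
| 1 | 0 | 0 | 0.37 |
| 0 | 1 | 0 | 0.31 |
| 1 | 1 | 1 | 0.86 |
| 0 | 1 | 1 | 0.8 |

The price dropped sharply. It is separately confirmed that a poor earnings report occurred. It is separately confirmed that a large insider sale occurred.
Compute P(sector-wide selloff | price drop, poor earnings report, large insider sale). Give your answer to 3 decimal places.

P(sector-wide selloff | price drop, poor earnings report, large insider sale) ≈ 0.230

P(price drop | poor earnings report, large insider sale) = 0.8×0.783 + 0.86×0.217 = 0.626400 + 0.186620 = 0.813020
Of this, 0.186620 comes from 0.86×0.217 (the sector-wide selloff=true cases).
Hence the posterior is 0.186620/0.813020 ≈ 0.230.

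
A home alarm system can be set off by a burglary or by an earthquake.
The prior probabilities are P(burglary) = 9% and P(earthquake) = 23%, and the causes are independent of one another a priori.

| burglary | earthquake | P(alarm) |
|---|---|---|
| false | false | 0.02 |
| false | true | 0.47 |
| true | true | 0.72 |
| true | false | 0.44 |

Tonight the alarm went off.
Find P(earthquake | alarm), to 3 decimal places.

Sum P(alarm|·) weighted by the priors over the 4 (burglary, earthquake) configurations:
  P(alarm) = 0.02*0.91*0.77 + 0.47*0.91*0.23 + 0.44*0.09*0.77 + 0.72*0.09*0.23
        = 0.014014 + 0.098371 + 0.030492 + 0.014904 = 0.157781
The terms with earthquake present sum to 0.113275, so
  P(earthquake | alarm) = 0.113275 / 0.157781 ≈ 0.718

P(earthquake | alarm) ≈ 0.718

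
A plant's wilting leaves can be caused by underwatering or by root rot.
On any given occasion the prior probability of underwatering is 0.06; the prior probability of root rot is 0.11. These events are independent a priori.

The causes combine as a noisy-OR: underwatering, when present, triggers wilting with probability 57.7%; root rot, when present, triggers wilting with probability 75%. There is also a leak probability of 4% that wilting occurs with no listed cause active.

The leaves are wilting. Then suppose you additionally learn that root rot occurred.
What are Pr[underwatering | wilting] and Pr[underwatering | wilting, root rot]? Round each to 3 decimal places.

Under noisy-OR, P(wilting | causes) = 1 − (1−0.04)·∏(1−qᵢ) over the active causes.
By total probability over the 4 (underwatering, root rot) configurations:
  P(wilting) = 0.04×0.94×0.89 + 0.76×0.94×0.11 + 0.59392×0.06×0.89 + 0.89848×0.06×0.11
        = 0.033464 + 0.078584 + 0.031715 + 0.005930 = 0.149693
The terms with underwatering present sum to 0.037645, so
  P(underwatering | wilting) = 0.037645 / 0.149693 ≈ 0.251

Now also conditioning on root rot=true:
By total probability over both values of underwatering:
  P(wilting | root rot) = 0.76*0.94 + 0.89848*0.06
        = 0.714400 + 0.053909 = 0.768309
Configurations with underwatering contribute 0.053909, so
  P(underwatering | wilting, root rot) = 0.053909 / 0.768309 ≈ 0.070
Conditioning on root rot lowers the posterior on underwatering: the classic explaining-away effect in a common-effect structure.

Pr[underwatering | wilting] ≈ 0.251; Pr[underwatering | wilting, root rot] ≈ 0.070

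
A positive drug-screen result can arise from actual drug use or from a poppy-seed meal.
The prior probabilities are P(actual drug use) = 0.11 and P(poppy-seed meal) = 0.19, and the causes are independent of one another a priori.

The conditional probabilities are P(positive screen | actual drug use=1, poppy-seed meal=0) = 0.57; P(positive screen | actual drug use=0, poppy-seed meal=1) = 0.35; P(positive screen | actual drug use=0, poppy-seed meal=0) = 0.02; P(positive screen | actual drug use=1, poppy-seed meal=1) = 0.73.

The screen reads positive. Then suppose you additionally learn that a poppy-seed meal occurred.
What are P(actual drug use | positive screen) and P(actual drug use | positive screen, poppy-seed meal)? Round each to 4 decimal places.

P(actual drug use | positive screen) ≈ 0.4729; P(actual drug use | positive screen, poppy-seed meal) ≈ 0.2050

For the numerator, keep only actual drug use=true terms: 0.050787 + 0.015257 = 0.066044
Denominator P(positive screen): 0.02*0.89*0.81 + 0.35*0.89*0.19 + 0.57*0.11*0.81 + 0.73*0.11*0.19 = 0.139647
P(actual drug use | positive screen) = 0.066044/0.139647 ≈ 0.4729

With the extra evidence:
By total probability over both values of actual drug use:
  P(positive screen | poppy-seed meal) = 0.35*0.89 + 0.73*0.11
        = 0.311500 + 0.080300 = 0.391800
Configurations with actual drug use contribute 0.080300, so
  P(actual drug use | positive screen, poppy-seed meal) = 0.080300 / 0.391800 ≈ 0.2050
Conditioning on poppy-seed meal lowers the posterior on actual drug use: the classic explaining-away effect in a common-effect structure.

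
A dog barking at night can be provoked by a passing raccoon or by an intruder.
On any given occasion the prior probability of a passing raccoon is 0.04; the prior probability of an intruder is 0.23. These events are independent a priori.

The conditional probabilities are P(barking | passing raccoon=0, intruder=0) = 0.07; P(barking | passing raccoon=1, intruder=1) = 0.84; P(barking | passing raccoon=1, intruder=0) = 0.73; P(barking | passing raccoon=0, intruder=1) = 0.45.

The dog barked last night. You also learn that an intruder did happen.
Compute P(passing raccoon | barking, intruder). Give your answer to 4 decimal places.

P(passing raccoon | barking, intruder) ≈ 0.0722

Enumerate both values of passing raccoon and weight by the priors:
  P(barking | intruder) = 0.45·0.96 + 0.84·0.04
        = 0.432000 + 0.033600 = 0.465600
Keeping only the passing raccoon-present terms gives 0.033600, so
  P(passing raccoon | barking, intruder) = 0.033600 / 0.465600 ≈ 0.0722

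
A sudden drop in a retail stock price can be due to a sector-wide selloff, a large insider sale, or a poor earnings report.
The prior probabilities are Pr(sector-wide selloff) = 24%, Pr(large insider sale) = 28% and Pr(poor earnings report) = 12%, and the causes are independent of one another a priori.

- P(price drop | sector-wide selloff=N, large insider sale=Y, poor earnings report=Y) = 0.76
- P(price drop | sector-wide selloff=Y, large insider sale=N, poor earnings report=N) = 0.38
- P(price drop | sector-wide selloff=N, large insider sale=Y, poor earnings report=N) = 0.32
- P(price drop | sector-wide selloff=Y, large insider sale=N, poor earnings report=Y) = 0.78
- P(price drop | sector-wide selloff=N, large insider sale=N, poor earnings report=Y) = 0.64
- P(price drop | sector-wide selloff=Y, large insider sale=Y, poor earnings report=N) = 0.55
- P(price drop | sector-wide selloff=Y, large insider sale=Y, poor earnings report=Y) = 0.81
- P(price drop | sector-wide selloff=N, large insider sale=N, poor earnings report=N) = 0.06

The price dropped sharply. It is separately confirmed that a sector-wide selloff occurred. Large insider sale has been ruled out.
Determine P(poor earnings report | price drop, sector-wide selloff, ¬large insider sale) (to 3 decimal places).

P(poor earnings report | price drop, sector-wide selloff, ¬large insider sale) ≈ 0.219

For the numerator, keep only poor earnings report=true terms: 0.78×0.12 = 0.093600
Normalizer over all consistent configurations: 0.38×0.88 + 0.78×0.12 = 0.428000
P(poor earnings report | price drop, sector-wide selloff, ¬large insider sale) = 0.093600/0.428000 ≈ 0.219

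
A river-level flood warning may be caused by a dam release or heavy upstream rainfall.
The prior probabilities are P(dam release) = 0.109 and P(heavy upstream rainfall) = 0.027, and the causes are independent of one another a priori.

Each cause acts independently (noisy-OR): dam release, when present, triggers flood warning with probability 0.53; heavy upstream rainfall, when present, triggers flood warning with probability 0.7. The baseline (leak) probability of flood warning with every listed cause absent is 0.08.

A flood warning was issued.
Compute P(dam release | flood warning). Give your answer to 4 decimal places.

P(dam release | flood warning) ≈ 0.4197

Under noisy-OR, P(flood warning | causes) = 1 − (1−0.08)·∏(1−qᵢ) over the active causes.
P(flood warning) = 0.08·0.891·0.973 + 0.724·0.891·0.027 + 0.5676·0.109·0.973 + 0.87028·0.109·0.027 = 0.069355 + 0.017417 + 0.060198 + 0.002561 = 0.149531
Restricting to configurations with dam release present: 0.060198 + 0.002561 = 0.062759.
Hence the posterior is 0.062759/0.149531 ≈ 0.4197.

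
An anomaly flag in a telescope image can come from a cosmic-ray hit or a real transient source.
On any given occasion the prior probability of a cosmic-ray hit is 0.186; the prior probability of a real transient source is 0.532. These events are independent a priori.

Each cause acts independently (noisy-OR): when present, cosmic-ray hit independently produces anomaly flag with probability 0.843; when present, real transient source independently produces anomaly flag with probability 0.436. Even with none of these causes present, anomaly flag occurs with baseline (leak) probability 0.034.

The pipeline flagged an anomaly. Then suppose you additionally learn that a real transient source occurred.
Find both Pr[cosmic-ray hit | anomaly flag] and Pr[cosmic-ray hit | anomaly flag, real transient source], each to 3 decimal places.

Under noisy-OR, P(anomaly flag | causes) = 1 − (1−0.034)·∏(1−qᵢ) over the active causes.
Sum P(anomaly flag|·) weighted by the priors over the 4 (cosmic-ray hit, real transient source) configurations:
  P(anomaly flag) = 0.034·0.814·0.468 + 0.455176·0.814·0.532 + 0.848338·0.186·0.468 + 0.914463·0.186·0.532
        = 0.012952 + 0.197113 + 0.073846 + 0.090488 = 0.374399
Keeping only the cosmic-ray hit-present terms gives 0.164334, so
  P(cosmic-ray hit | anomaly flag) = 0.164334 / 0.374399 ≈ 0.439

Now also conditioning on real transient source=true:
Sum P(anomaly flag|·) weighted by the priors over both values of cosmic-ray hit:
  P(anomaly flag | real transient source) = 0.455176*0.814 + 0.914463*0.186
        = 0.370513 + 0.170090 = 0.540603
Configurations with cosmic-ray hit contribute 0.170090, so
  P(cosmic-ray hit | anomaly flag, real transient source) = 0.170090 / 0.540603 ≈ 0.315

Pr[cosmic-ray hit | anomaly flag] ≈ 0.439; Pr[cosmic-ray hit | anomaly flag, real transient source] ≈ 0.315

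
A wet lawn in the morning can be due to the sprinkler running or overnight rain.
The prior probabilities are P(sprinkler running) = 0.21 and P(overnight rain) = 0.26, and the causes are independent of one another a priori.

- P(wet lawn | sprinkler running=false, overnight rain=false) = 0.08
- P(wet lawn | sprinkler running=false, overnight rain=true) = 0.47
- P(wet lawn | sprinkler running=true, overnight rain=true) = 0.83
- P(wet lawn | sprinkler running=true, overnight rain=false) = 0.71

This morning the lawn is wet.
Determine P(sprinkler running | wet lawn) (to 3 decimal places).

P(sprinkler running | wet lawn) ≈ 0.521

For the numerator, keep only sprinkler running=true terms: 0.110334 + 0.045318 = 0.155652
Normalizer over all consistent configurations: 0.08*0.79*0.74 + 0.47*0.79*0.26 + 0.71*0.21*0.74 + 0.83*0.21*0.26 = 0.298958
P(sprinkler running | wet lawn) = 0.155652/0.298958 ≈ 0.521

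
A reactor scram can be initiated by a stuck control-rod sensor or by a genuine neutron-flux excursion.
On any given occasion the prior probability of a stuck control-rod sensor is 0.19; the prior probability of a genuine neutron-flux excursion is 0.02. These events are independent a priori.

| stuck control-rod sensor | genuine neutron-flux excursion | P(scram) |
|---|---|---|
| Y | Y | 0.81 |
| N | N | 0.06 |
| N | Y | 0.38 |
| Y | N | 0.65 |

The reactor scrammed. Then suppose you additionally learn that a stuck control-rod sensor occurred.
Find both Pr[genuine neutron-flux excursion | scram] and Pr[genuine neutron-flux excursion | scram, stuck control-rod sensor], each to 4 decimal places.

Enumerate the 4 (stuck control-rod sensor, genuine neutron-flux excursion) configurations and weight by the priors:
  P(scram) = 0.06·0.81·0.98 + 0.38·0.81·0.02 + 0.65·0.19·0.98 + 0.81·0.19·0.02
        = 0.047628 + 0.006156 + 0.121030 + 0.003078 = 0.177892
The terms with genuine neutron-flux excursion present sum to 0.009234, so
  P(genuine neutron-flux excursion | scram) = 0.009234 / 0.177892 ≈ 0.0519

Now condition on the additional information:
P(scram | stuck control-rod sensor) = 0.65×0.98 + 0.81×0.02 = 0.637000 + 0.016200 = 0.653200
Of this, 0.016200 comes from 0.81×0.02 (the genuine neutron-flux excursion=true cases).
So P(genuine neutron-flux excursion | scram, stuck control-rod sensor) = 0.016200/0.653200 ≈ 0.0248.

Pr[genuine neutron-flux excursion | scram] ≈ 0.0519; Pr[genuine neutron-flux excursion | scram, stuck control-rod sensor] ≈ 0.0248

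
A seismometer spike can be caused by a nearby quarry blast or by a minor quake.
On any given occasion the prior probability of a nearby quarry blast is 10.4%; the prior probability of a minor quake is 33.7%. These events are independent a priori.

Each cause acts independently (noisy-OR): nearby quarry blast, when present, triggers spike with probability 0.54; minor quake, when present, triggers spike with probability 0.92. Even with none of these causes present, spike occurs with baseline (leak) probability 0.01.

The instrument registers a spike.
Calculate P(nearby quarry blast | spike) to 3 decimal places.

Under noisy-OR, P(spike | causes) = 1 − (1−0.01)·∏(1−qᵢ) over the active causes.
Numerator (weight on configurations with nearby quarry blast): 0.037551 + 0.033771 = 0.071322
Denominator P(spike): 0.01×0.896×0.663 + 0.9208×0.896×0.337 + 0.5446×0.104×0.663 + 0.963568×0.104×0.337 = 0.355299
P(nearby quarry blast | spike) = 0.071322/0.355299 ≈ 0.201

P(nearby quarry blast | spike) ≈ 0.201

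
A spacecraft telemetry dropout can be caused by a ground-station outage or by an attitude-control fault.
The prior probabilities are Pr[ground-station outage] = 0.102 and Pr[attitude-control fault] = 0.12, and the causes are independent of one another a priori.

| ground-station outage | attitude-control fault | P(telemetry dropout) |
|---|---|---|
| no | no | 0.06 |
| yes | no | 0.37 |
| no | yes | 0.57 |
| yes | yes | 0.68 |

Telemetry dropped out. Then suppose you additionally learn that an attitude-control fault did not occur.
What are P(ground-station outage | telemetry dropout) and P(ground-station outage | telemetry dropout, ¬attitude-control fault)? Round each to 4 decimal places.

P(ground-station outage | telemetry dropout) ≈ 0.2762; P(ground-station outage | telemetry dropout, ¬attitude-control fault) ≈ 0.4119

Sum P(telemetry dropout|·) weighted by the priors over the 4 (ground-station outage, attitude-control fault) configurations:
  P(telemetry dropout) = 0.06·0.898·0.88 + 0.57·0.898·0.12 + 0.37·0.102·0.88 + 0.68·0.102·0.12
        = 0.047414 + 0.061423 + 0.033211 + 0.008323 = 0.150371
Configurations with ground-station outage contribute 0.041534, so
  P(ground-station outage | telemetry dropout) = 0.041534 / 0.150371 ≈ 0.2762

Now also conditioning on attitude-control fault≠true:
Enumerate both values of ground-station outage and weight by the priors:
  P(telemetry dropout | ¬attitude-control fault) = 0.06×0.898 + 0.37×0.102
        = 0.053880 + 0.037740 = 0.091620
Configurations with ground-station outage contribute 0.037740, so
  P(ground-station outage | telemetry dropout, ¬attitude-control fault) = 0.037740 / 0.091620 ≈ 0.4119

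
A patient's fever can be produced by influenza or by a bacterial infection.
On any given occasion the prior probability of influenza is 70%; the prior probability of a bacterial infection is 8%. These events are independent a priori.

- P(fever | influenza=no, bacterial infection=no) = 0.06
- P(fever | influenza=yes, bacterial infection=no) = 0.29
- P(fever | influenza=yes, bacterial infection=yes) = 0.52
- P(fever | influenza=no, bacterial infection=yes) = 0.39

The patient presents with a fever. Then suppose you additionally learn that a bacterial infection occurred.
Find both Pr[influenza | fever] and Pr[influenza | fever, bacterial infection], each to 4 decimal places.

Sum P(fever|·) weighted by the priors over the 4 (influenza, bacterial infection) configurations:
  P(fever) = 0.06×0.3×0.92 + 0.39×0.3×0.08 + 0.29×0.7×0.92 + 0.52×0.7×0.08
        = 0.016560 + 0.009360 + 0.186760 + 0.029120 = 0.241800
Configurations with influenza contribute 0.215880, so
  P(influenza | fever) = 0.215880 / 0.241800 ≈ 0.8928

Now condition on the additional information:
P(fever | bacterial infection) = 0.39·0.3 + 0.52·0.7 = 0.117000 + 0.364000 = 0.481000
Restricting to configurations with influenza present: 0.52·0.7 = 0.364000.
So P(influenza | fever, bacterial infection) = 0.364000/0.481000 ≈ 0.7568.
— bacterial infection explains away the evidence for influenza.

Pr[influenza | fever] ≈ 0.8928; Pr[influenza | fever, bacterial infection] ≈ 0.7568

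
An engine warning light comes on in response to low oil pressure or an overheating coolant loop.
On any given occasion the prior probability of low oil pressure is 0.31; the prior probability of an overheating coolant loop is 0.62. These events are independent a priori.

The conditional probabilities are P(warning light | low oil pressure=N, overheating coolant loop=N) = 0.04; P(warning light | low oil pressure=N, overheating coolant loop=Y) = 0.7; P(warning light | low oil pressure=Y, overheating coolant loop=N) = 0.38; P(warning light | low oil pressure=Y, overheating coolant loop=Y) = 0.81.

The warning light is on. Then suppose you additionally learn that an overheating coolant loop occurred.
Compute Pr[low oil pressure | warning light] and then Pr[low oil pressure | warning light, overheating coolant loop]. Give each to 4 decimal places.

Pr[low oil pressure | warning light] ≈ 0.3927; Pr[low oil pressure | warning light, overheating coolant loop] ≈ 0.3421

Sum P(warning light|·) weighted by the priors over the 4 (low oil pressure, overheating coolant loop) configurations:
  P(warning light) = 0.04×0.69×0.38 + 0.7×0.69×0.62 + 0.38×0.31×0.38 + 0.81×0.31×0.62
        = 0.010488 + 0.299460 + 0.044764 + 0.155682 = 0.510394
Keeping only the low oil pressure-present terms gives 0.200446, so
  P(low oil pressure | warning light) = 0.200446 / 0.510394 ≈ 0.3927

Now also conditioning on overheating coolant loop=true:
P(warning light | overheating coolant loop) = 0.7×0.69 + 0.81×0.31 = 0.483000 + 0.251100 = 0.734100
The low oil pressure-present share is 0.81×0.31 = 0.251100.
So P(low oil pressure | warning light, overheating coolant loop) = 0.251100/0.734100 ≈ 0.3421.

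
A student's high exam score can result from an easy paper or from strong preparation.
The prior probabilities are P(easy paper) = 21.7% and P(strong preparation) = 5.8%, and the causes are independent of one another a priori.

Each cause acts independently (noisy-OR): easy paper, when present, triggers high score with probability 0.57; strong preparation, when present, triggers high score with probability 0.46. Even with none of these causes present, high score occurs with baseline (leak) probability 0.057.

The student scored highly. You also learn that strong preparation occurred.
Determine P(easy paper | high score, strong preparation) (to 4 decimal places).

Under noisy-OR, P(high score | causes) = 1 − (1−0.057)·∏(1−qᵢ) over the active causes.
Weight on easy paper=true, given the evidence: 0.781035×0.217 = 0.169485
Normalizer over all consistent configurations: 0.49078×0.783 + 0.781035×0.217 = 0.553766
P(easy paper | high score, strong preparation) = 0.169485/0.553766 ≈ 0.3061

P(easy paper | high score, strong preparation) ≈ 0.3061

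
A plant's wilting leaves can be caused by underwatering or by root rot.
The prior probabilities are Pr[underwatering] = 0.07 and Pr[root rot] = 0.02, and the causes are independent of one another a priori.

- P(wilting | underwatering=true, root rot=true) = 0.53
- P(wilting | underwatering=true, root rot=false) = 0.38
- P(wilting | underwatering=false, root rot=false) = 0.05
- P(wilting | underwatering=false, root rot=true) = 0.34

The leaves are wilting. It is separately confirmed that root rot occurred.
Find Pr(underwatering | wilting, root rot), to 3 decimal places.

Pr(underwatering | wilting, root rot) ≈ 0.105

P(wilting | root rot) = 0.34*0.93 + 0.53*0.07 = 0.316200 + 0.037100 = 0.353300
The underwatering-present share is 0.53*0.07 = 0.037100.
P(underwatering | wilting, root rot) = 0.037100 / 0.353300 ≈ 0.105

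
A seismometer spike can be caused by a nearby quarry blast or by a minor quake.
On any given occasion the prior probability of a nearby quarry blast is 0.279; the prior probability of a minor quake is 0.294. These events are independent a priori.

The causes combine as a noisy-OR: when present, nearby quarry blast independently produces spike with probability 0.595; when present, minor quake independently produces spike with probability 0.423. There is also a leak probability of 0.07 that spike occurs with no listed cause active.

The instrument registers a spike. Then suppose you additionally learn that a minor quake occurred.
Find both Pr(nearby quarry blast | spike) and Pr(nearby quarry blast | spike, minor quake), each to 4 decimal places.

Under noisy-OR, P(spike | causes) = 1 − (1−0.07)·∏(1−qᵢ) over the active causes.
P(spike) = 0.07·0.721·0.706 + 0.46339·0.721·0.294 + 0.62335·0.279·0.706 + 0.782673·0.279·0.294 = 0.035632 + 0.098227 + 0.122784 + 0.064200 = 0.320843
Of this, 0.186984 comes from 0.122784 + 0.064200 (the nearby quarry blast=true cases).
Hence the posterior is 0.186984/0.320843 ≈ 0.5828.

Now condition on the additional information:
P(spike | minor quake) = 0.46339*0.721 + 0.782673*0.279 = 0.334104 + 0.218366 = 0.552470
Restricting to configurations with nearby quarry blast present: 0.782673*0.279 = 0.218366.
So P(nearby quarry blast | spike, minor quake) = 0.218366/0.552470 ≈ 0.3953.
— minor quake explains away the evidence for nearby quarry blast.

Pr(nearby quarry blast | spike) ≈ 0.5828; Pr(nearby quarry blast | spike, minor quake) ≈ 0.3953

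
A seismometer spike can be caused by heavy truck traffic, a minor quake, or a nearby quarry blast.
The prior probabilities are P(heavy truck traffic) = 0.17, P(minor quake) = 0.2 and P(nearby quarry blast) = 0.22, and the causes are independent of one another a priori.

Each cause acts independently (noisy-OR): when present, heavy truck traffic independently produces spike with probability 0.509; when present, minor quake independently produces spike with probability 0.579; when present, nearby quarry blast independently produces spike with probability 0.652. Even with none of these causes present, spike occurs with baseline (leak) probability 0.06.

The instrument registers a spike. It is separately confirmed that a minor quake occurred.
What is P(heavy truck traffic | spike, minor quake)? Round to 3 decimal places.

P(heavy truck traffic | spike, minor quake) ≈ 0.205

Under noisy-OR, P(spike | causes) = 1 − (1−0.06)·∏(1−qᵢ) over the active causes.
Sum P(spike|·) weighted by the priors over the 4 (heavy truck traffic, nearby quarry blast) configurations:
  P(spike | minor quake) = 0.60426×0.83×0.78 + 0.862282×0.83×0.22 + 0.805692×0.17×0.78 + 0.932381×0.17×0.22
        = 0.391198 + 0.157453 + 0.106835 + 0.034871 = 0.690357
Configurations with heavy truck traffic contribute 0.141706, so
  P(heavy truck traffic | spike, minor quake) = 0.141706 / 0.690357 ≈ 0.205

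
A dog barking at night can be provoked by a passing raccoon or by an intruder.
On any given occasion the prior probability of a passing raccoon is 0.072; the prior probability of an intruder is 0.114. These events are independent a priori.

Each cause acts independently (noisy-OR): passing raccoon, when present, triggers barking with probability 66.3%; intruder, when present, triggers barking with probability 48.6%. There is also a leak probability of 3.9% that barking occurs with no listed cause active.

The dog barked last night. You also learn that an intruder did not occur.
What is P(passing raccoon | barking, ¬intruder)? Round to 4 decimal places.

Under noisy-OR, P(barking | causes) = 1 − (1−0.039)·∏(1−qᵢ) over the active causes.
P(barking | ¬intruder) = 0.039*0.928 + 0.676143*0.072 = 0.036192 + 0.048682 = 0.084874
The passing raccoon-present share is 0.676143*0.072 = 0.048682.
P(passing raccoon | barking, ¬intruder) = 0.048682 / 0.084874 ≈ 0.5736

P(passing raccoon | barking, ¬intruder) ≈ 0.5736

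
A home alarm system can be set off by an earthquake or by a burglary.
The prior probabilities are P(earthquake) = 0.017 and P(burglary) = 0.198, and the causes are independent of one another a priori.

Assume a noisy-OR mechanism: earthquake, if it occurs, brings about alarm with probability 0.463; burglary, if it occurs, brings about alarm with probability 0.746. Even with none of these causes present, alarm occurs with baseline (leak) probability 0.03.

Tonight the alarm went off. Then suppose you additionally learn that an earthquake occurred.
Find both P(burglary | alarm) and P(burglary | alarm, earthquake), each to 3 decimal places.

P(burglary | alarm) ≈ 0.832; P(burglary | alarm, earthquake) ≈ 0.309

Under noisy-OR, P(alarm | causes) = 1 − (1−0.03)·∏(1−qᵢ) over the active causes.
Sum P(alarm|·) weighted by the priors over the 4 (earthquake, burglary) configurations:
  P(alarm) = 0.03*0.983*0.802 + 0.75362*0.983*0.198 + 0.47911*0.017*0.802 + 0.867694*0.017*0.198
        = 0.023651 + 0.146680 + 0.006532 + 0.002921 = 0.179784
Configurations with burglary contribute 0.149601, so
  P(burglary | alarm) = 0.149601 / 0.179784 ≈ 0.832

With the extra evidence:
Sum P(alarm|·) weighted by the priors over both values of burglary:
  P(alarm | earthquake) = 0.47911×0.802 + 0.867694×0.198
        = 0.384246 + 0.171803 = 0.556049
The terms with burglary present sum to 0.171803, so
  P(burglary | alarm, earthquake) = 0.171803 / 0.556049 ≈ 0.309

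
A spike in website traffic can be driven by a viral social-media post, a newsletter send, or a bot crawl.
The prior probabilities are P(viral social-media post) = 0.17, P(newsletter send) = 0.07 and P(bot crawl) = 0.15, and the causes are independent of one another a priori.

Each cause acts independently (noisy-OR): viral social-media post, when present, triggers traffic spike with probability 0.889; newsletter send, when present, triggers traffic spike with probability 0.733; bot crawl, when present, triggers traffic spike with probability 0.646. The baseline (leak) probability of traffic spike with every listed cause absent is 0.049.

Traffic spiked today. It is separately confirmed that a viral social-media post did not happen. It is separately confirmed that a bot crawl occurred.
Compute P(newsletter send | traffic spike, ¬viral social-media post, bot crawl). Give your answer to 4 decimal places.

P(newsletter send | traffic spike, ¬viral social-media post, bot crawl) ≈ 0.0936

Under noisy-OR, P(traffic spike | causes) = 1 − (1−0.049)·∏(1−qᵢ) over the active causes.
By total probability over both values of newsletter send:
  P(traffic spike | ¬viral social-media post, bot crawl) = 0.663346×0.93 + 0.910113×0.07
        = 0.616912 + 0.063708 = 0.680620
Keeping only the newsletter send-present terms gives 0.063708, so
  P(newsletter send | traffic spike, ¬viral social-media post, bot crawl) = 0.063708 / 0.680620 ≈ 0.0936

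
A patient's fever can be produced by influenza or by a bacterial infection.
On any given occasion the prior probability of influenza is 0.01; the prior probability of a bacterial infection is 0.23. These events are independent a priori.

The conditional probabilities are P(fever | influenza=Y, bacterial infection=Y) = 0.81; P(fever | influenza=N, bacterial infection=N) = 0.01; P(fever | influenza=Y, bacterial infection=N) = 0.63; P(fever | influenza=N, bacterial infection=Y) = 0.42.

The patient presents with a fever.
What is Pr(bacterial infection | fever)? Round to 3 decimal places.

Pr(bacterial infection | fever) ≈ 0.887

P(fever) = 0.01×0.99×0.77 + 0.42×0.99×0.23 + 0.63×0.01×0.77 + 0.81×0.01×0.23 = 0.007623 + 0.095634 + 0.004851 + 0.001863 = 0.109971
Of this, 0.097497 comes from 0.095634 + 0.001863 (the bacterial infection=true cases).
P(bacterial infection | fever) = 0.097497 / 0.109971 ≈ 0.887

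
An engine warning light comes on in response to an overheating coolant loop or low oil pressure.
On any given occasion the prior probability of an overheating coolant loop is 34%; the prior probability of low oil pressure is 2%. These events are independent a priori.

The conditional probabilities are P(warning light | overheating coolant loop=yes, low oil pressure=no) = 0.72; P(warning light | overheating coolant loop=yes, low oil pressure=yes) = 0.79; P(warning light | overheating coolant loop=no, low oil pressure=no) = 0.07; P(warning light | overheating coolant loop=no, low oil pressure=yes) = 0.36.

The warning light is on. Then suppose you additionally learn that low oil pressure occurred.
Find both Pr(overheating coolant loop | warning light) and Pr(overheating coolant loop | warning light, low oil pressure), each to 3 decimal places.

Pr(overheating coolant loop | warning light) ≈ 0.831; Pr(overheating coolant loop | warning light, low oil pressure) ≈ 0.531

P(warning light) = 0.07×0.66×0.98 + 0.36×0.66×0.02 + 0.72×0.34×0.98 + 0.79×0.34×0.02 = 0.045276 + 0.004752 + 0.239904 + 0.005372 = 0.295304
Of this, 0.245276 comes from 0.239904 + 0.005372 (the overheating coolant loop=true cases).
P(overheating coolant loop | warning light) = 0.245276 / 0.295304 ≈ 0.831

With the extra evidence:
Enumerate both values of overheating coolant loop and weight by the priors:
  P(warning light | low oil pressure) = 0.36·0.66 + 0.79·0.34
        = 0.237600 + 0.268600 = 0.506200
Configurations with overheating coolant loop contribute 0.268600, so
  P(overheating coolant loop | warning light, low oil pressure) = 0.268600 / 0.506200 ≈ 0.531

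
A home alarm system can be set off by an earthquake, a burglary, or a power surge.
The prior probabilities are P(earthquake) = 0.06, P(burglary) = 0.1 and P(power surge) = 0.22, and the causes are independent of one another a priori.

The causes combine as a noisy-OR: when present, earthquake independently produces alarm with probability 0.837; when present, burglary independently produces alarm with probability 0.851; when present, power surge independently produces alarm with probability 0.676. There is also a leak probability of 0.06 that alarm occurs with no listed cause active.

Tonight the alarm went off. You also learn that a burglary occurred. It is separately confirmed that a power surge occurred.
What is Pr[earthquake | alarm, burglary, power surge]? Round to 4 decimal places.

Under noisy-OR, P(alarm | causes) = 1 − (1−0.06)·∏(1−qᵢ) over the active causes.
P(alarm | burglary, power surge) = 0.954621·0.94 + 0.992603·0.06 = 0.897344 + 0.059556 = 0.956900
Restricting to configurations with earthquake present: 0.992603·0.06 = 0.059556.
Hence the posterior is 0.059556/0.956900 ≈ 0.0622.

Pr[earthquake | alarm, burglary, power surge] ≈ 0.0622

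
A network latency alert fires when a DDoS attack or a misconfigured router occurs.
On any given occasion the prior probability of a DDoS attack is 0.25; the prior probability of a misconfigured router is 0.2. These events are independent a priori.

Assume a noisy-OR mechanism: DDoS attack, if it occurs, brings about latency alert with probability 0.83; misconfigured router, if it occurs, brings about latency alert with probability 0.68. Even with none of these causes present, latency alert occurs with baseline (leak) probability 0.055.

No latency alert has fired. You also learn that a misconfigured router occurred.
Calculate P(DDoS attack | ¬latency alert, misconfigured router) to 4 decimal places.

Under noisy-OR, P(latency alert | causes) = 1 − (1−0.055)·∏(1−qᵢ) over the active causes.
P(¬latency alert | misconfigured router) = 0.3024*0.75 + 0.051408*0.25 = 0.226800 + 0.012852 = 0.239652
The DDoS attack-present share is 0.051408*0.25 = 0.012852.
Hence the posterior is 0.012852/0.239652 ≈ 0.0536.

P(DDoS attack | ¬latency alert, misconfigured router) ≈ 0.0536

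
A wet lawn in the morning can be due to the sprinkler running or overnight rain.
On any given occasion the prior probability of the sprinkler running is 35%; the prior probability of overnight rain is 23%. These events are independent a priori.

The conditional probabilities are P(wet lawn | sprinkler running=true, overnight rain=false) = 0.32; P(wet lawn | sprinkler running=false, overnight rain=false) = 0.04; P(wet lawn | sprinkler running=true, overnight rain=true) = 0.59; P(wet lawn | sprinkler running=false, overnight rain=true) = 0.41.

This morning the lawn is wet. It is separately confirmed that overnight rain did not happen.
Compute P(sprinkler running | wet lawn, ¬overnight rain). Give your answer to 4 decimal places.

Enumerate both values of sprinkler running and weight by the priors:
  P(wet lawn | ¬overnight rain) = 0.04*0.65 + 0.32*0.35
        = 0.026000 + 0.112000 = 0.138000
Keeping only the sprinkler running-present terms gives 0.112000, so
  P(sprinkler running | wet lawn, ¬overnight rain) = 0.112000 / 0.138000 ≈ 0.8116

P(sprinkler running | wet lawn, ¬overnight rain) ≈ 0.8116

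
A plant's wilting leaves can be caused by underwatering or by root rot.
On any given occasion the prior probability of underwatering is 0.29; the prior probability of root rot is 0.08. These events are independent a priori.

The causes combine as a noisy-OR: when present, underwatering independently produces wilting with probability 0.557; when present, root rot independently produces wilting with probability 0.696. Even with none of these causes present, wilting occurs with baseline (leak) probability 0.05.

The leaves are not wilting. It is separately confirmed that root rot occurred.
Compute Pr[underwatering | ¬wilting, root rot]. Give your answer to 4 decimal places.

Pr[underwatering | ¬wilting, root rot] ≈ 0.1532

Under noisy-OR, P(wilting | causes) = 1 − (1−0.05)·∏(1−qᵢ) over the active causes.
Enumerate both values of underwatering and weight by the priors:
  P(¬wilting | root rot) = 0.2888×0.71 + 0.127938×0.29
        = 0.205048 + 0.037102 = 0.242150
The terms with underwatering present sum to 0.037102, so
  P(underwatering | ¬wilting, root rot) = 0.037102 / 0.242150 ≈ 0.1532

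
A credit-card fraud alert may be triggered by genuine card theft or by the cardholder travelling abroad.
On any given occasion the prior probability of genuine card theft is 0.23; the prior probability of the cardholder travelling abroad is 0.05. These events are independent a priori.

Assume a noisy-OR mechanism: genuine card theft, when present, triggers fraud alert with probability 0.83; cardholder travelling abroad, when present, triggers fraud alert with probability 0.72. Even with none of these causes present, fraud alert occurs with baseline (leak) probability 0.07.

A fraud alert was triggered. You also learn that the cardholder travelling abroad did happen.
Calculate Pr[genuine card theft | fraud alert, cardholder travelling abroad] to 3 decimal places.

Under noisy-OR, P(fraud alert | causes) = 1 − (1−0.07)·∏(1−qᵢ) over the active causes.
P(fraud alert | cardholder travelling abroad) = 0.7396·0.77 + 0.955732·0.23 = 0.569492 + 0.219818 = 0.789310
Of this, 0.219818 comes from 0.955732·0.23 (the genuine card theft=true cases).
So P(genuine card theft | fraud alert, cardholder travelling abroad) = 0.219818/0.789310 ≈ 0.278.

Pr[genuine card theft | fraud alert, cardholder travelling abroad] ≈ 0.278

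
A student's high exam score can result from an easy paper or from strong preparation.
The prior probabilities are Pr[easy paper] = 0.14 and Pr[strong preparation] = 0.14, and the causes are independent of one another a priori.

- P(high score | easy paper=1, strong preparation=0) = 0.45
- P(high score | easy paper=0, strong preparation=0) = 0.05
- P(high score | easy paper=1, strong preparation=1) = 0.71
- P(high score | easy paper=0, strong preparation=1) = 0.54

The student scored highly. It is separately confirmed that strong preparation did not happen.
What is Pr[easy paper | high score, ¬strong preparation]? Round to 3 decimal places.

Sum P(high score|·) weighted by the priors over both values of easy paper:
  P(high score | ¬strong preparation) = 0.05·0.86 + 0.45·0.14
        = 0.043000 + 0.063000 = 0.106000
The terms with easy paper present sum to 0.063000, so
  P(easy paper | high score, ¬strong preparation) = 0.063000 / 0.106000 ≈ 0.594

Pr[easy paper | high score, ¬strong preparation] ≈ 0.594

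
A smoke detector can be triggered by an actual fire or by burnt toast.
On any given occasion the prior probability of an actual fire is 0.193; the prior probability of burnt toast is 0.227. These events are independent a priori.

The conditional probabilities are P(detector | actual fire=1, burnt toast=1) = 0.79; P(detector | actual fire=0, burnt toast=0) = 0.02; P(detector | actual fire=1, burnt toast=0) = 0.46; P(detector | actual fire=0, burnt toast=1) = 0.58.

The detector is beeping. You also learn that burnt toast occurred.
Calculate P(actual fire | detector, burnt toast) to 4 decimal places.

Weight on actual fire=true, given the evidence: 0.79×0.193 = 0.152470
Normalizer over all consistent configurations: 0.58×0.807 + 0.79×0.193 = 0.620530
P(actual fire | detector, burnt toast) = 0.152470/0.620530 ≈ 0.2457

P(actual fire | detector, burnt toast) ≈ 0.2457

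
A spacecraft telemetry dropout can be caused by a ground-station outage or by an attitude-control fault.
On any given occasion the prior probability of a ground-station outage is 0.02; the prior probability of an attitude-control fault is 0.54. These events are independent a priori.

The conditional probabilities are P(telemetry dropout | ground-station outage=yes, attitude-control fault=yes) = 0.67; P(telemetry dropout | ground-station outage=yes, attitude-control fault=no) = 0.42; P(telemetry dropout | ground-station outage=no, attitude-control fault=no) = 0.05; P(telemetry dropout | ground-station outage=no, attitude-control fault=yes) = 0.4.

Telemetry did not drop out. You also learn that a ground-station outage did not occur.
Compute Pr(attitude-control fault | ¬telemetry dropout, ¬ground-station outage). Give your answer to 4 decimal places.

P(¬telemetry dropout | ¬ground-station outage) = 0.95*0.46 + 0.6*0.54 = 0.437000 + 0.324000 = 0.761000
Of this, 0.324000 comes from 0.6*0.54 (the attitude-control fault=true cases).
So P(attitude-control fault | ¬telemetry dropout, ¬ground-station outage) = 0.324000/0.761000 ≈ 0.4258.

Pr(attitude-control fault | ¬telemetry dropout, ¬ground-station outage) ≈ 0.4258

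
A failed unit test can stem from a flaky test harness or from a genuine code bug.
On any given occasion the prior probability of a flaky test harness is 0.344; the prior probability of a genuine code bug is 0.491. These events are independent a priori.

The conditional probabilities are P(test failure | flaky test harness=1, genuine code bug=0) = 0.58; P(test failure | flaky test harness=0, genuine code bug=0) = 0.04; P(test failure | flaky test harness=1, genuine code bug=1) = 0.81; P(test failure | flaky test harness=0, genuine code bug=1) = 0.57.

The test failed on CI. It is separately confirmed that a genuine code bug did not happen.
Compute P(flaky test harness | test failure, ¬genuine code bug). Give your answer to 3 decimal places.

P(flaky test harness | test failure, ¬genuine code bug) ≈ 0.884

Weight on flaky test harness=true, given the evidence: 0.58·0.344 = 0.199520
The normalizing constant is 0.04·0.656 + 0.58·0.344 = 0.225760
P(flaky test harness | test failure, ¬genuine code bug) = 0.199520/0.225760 ≈ 0.884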